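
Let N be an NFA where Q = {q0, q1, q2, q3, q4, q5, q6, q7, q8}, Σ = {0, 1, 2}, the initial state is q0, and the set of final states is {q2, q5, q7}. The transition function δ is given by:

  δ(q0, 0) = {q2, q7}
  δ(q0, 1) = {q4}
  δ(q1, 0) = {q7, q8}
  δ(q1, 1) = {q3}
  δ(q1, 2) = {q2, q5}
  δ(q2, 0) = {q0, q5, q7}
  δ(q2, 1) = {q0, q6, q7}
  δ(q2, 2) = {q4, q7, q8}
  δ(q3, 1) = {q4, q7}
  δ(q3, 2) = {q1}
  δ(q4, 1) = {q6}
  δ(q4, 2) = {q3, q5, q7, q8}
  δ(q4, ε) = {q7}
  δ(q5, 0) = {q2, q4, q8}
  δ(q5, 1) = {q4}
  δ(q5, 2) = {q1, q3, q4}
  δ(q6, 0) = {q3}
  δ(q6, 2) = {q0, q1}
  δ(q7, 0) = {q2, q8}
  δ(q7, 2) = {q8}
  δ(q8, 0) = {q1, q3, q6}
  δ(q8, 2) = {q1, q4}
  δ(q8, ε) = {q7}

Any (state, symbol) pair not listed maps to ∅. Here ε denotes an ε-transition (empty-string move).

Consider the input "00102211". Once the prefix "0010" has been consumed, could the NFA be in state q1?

No

Start in {q0}.
Read '0': {q0} → {q2, q7}.
Read '0': {q2, q7} → {q0, q2, q5, q7, q8}.
Read '1': {q0, q2, q5, q7, q8} → {q0, q4, q6, q7}.
Read '0': {q0, q4, q6, q7} → {q2, q3, q7, q8}.
State q1 is not in {q2, q3, q7, q8}.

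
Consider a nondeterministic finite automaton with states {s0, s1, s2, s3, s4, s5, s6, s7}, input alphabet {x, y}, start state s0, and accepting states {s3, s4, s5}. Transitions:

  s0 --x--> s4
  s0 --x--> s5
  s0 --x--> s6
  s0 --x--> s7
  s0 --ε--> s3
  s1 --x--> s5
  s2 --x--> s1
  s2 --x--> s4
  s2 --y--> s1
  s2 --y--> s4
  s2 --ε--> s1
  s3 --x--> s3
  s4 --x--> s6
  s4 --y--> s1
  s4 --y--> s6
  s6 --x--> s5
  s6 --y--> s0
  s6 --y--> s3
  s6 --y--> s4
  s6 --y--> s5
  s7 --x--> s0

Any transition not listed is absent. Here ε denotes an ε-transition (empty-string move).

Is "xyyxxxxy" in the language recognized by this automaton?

Yes

Start: ε-closure({s0}) = {s0, s3}.
Read 'x': s0→{s4, s5, s6, s7}, s3→{s3}; now {s3, s4, s5, s6, s7}.
Read 'y': s3→∅, s4→{s1, s6}, s5→∅, s6→{s0, s3, s4, s5}, s7→∅; now {s0, s1, s3, s4, s5, s6}.
Read 'y': s0→∅, s1→∅, s3→∅, s4→{s1, s6}, s5→∅, s6→{s0, s3, s4, s5}; now {s0, s1, s3, s4, s5, s6}.
Read 'x': s0→{s4, s5, s6, s7}, s1→{s5}, s3→{s3}, s4→{s6}, s5→∅, s6→{s5}; now {s3, s4, s5, s6, s7}.
Read 'x': s3→{s3}, s4→{s6}, s5→∅, s6→{s5}, s7→{s0}; now {s0, s3, s5, s6}.
Read 'x': s0→{s4, s5, s6, s7}, s3→{s3}, s5→∅, s6→{s5}; now {s3, s4, s5, s6, s7}.
Read 'x': s3→{s3}, s4→{s6}, s5→∅, s6→{s5}, s7→{s0}; now {s0, s3, s5, s6}.
Read 'y': s0→∅, s3→∅, s5→∅, s6→{s0, s3, s4, s5}; now {s0, s3, s4, s5}.
The final set {s0, s3, s4, s5} contains the accepting states s3, s4, s5.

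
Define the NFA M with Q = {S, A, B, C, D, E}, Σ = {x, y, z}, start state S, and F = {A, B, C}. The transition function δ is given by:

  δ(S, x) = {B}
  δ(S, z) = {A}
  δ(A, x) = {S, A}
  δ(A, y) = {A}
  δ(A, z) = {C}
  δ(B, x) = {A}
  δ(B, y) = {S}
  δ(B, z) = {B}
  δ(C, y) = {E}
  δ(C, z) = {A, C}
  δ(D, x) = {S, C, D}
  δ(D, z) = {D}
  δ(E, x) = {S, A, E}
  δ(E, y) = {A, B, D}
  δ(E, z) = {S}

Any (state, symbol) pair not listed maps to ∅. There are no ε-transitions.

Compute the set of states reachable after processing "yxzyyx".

∅

Start in {S}.
Read 'y': {S} → ∅.
The set is empty and remains empty for the remaining 5 symbols.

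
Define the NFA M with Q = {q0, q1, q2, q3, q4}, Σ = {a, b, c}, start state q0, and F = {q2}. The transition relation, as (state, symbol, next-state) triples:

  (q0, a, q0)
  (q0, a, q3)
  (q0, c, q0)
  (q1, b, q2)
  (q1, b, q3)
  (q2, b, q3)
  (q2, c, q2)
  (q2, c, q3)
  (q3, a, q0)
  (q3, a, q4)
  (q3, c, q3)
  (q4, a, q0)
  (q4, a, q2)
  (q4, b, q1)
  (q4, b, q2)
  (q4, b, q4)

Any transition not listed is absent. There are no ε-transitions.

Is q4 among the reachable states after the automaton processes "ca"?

No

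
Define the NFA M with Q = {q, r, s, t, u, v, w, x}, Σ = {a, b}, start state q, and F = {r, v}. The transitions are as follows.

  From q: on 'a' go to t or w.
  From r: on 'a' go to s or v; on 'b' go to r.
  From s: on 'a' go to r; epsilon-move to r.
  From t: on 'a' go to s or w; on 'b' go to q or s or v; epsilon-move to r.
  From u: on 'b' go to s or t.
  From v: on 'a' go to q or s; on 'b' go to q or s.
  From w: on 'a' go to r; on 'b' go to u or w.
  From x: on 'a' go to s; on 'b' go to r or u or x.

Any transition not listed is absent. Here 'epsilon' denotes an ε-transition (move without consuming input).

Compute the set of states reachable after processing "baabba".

Start in {q}.
Read 'b': {q} → ∅.
The set is empty and remains empty for the remaining 5 symbols.

∅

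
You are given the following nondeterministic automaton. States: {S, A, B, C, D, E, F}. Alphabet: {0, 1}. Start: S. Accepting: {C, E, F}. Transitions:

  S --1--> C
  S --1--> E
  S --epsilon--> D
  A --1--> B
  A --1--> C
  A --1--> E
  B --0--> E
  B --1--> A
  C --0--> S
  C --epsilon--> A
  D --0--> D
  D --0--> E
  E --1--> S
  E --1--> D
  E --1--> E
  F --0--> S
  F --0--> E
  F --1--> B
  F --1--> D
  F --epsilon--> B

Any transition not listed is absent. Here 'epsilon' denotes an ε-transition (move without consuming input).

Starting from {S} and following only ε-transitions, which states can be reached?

{S, D}

Begin with {S}.
ε-move S → D; add D.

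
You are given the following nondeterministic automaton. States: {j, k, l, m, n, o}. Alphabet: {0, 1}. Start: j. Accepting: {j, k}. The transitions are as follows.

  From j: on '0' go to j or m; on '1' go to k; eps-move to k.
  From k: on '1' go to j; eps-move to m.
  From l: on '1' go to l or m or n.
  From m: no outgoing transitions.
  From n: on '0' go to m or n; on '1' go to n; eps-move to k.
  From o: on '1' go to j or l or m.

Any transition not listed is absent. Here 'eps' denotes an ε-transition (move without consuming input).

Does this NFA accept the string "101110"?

Yes

Start: ε-closure({j}) = {j, k, m}.
Read '1': j→{k}, k→{j}, m→∅; union {j, k}; ε-closure = {j, k, m}.
Read '0': j→{j, m}, k→∅, m→∅; union {j, m}; ε-closure = {j, k, m}.
Read '1': j→{k}, k→{j}, m→∅; union {j, k}; ε-closure = {j, k, m}.
Read '1': j→{k}, k→{j}, m→∅; union {j, k}; ε-closure = {j, k, m}.
Read '1': j→{k}, k→{j}, m→∅; union {j, k}; ε-closure = {j, k, m}.
Read '0': j→{j, m}, k→∅, m→∅; union {j, m}; ε-closure = {j, k, m}.
The final set {j, k, m} contains the accepting states j, k.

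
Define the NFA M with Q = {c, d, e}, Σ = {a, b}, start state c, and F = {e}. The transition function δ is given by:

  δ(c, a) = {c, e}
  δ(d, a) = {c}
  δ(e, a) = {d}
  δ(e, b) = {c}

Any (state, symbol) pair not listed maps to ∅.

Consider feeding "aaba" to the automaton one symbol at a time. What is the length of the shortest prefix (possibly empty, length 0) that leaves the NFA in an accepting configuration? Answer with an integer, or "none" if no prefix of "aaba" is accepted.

1

Start in {c}.
Read 'a': c→{c, e}; now {c, e}.
None of the earlier sets intersect F, but {c, e} does.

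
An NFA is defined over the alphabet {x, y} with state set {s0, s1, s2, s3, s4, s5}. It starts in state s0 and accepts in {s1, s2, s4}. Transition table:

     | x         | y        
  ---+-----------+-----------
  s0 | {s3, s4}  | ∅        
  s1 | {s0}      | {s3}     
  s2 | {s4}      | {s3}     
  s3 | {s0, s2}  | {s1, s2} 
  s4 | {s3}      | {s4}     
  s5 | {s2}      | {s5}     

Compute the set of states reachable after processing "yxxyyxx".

Start in {s0}.
Read 'y': s0→∅; now ∅.
The set is empty and remains empty for the remaining 6 symbols.

∅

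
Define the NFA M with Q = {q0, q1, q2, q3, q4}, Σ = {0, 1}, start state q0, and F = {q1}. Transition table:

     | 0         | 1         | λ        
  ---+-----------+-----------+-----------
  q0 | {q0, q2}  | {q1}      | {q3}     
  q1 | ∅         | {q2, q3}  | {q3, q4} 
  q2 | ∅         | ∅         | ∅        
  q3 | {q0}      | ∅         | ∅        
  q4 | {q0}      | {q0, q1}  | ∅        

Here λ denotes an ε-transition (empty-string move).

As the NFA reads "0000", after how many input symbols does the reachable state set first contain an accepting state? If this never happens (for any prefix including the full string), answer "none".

none

Start: ε-closure({q0}) = {q0, q3}.
Read '0': q0→{q0, q2}, q3→{q0}; union {q0, q2}; ε-closure = {q0, q2, q3}.
Read '0': q0→{q0, q2}, q2→∅, q3→{q0}; union {q0, q2}; ε-closure = {q0, q2, q3}.
Read '0': q0→{q0, q2}, q2→∅, q3→{q0}; union {q0, q2}; ε-closure = {q0, q2, q3}.
Read '0': q0→{q0, q2}, q2→∅, q3→{q0}; union {q0, q2}; ε-closure = {q0, q2, q3}.
No reachable set along the way intersects F.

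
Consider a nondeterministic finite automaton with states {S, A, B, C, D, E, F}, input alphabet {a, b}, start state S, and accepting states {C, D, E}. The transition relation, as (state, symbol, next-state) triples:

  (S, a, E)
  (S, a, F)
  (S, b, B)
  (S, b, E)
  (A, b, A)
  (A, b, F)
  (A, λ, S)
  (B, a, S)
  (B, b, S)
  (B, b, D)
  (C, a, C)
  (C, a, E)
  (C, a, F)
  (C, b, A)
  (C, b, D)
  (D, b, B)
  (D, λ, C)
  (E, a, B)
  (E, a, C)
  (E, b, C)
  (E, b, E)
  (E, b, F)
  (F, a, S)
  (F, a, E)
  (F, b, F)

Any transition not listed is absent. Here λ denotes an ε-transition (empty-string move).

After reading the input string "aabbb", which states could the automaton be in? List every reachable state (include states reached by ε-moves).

{S, A, B, C, D, E, F}

Start in {S}.
Read 'a': S→{E, F}; now {E, F}.
Read 'a': E→{B, C}, F→{S, E}; now {S, B, C, E}.
Read 'b': S→{B, E}, B→{S, D}, C→{A, D}, E→{C, E, F}; now {S, A, B, C, D, E, F}.
Read 'b': S→{B, E}, A→{A, F}, B→{S, D}, C→{A, D}, D→{B}, E→{C, E, F}, F→{F}; now {S, A, B, C, D, E, F}.
Read 'b': S→{B, E}, A→{A, F}, B→{S, D}, C→{A, D}, D→{B}, E→{C, E, F}, F→{F}; now {S, A, B, C, D, E, F}.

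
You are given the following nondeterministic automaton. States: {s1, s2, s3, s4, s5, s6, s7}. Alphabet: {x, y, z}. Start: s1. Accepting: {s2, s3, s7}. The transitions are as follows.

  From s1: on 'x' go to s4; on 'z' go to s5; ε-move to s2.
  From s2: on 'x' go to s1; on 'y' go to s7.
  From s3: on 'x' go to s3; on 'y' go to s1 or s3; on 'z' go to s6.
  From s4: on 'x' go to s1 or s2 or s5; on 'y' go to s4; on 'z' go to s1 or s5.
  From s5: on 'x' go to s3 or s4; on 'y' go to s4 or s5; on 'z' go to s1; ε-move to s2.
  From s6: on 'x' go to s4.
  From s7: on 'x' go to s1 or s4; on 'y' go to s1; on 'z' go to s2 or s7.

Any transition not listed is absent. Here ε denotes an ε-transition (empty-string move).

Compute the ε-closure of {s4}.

{s4}

Begin with {s4}.
No ε-moves leave this set, so the closure equals the set itself.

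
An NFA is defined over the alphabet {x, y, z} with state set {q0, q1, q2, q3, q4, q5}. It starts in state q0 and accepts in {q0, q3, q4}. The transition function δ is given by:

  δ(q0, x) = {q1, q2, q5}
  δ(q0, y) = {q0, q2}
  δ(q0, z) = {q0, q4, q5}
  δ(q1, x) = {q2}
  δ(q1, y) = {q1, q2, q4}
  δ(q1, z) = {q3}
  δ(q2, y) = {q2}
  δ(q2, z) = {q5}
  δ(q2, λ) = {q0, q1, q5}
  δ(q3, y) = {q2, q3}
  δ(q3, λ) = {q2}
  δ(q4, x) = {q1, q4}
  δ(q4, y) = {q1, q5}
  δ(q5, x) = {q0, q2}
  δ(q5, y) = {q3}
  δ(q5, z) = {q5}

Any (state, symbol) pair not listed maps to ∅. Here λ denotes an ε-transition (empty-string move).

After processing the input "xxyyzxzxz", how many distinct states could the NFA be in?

6

Start in {q0}.
Read 'x': q0→{q1, q2, q5}; union {q1, q2, q5}; ε-closure = {q0, q1, q2, q5}.
Read 'x': q0→{q1, q2, q5}, q1→{q2}, q2→∅, q5→{q0, q2}; now {q0, q1, q2, q5}.
Read 'y': q0→{q0, q2}, q1→{q1, q2, q4}, q2→{q2}, q5→{q3}; union {q0, q1, q2, q3, q4}; ε-closure = {q0, q1, q2, q3, q4, q5}.
Read 'y': q0→{q0, q2}, q1→{q1, q2, q4}, q2→{q2}, q3→{q2, q3}, q4→{q1, q5}, q5→{q3}; now {q0, q1, q2, q3, q4, q5}.
Read 'z': q0→{q0, q4, q5}, q1→{q3}, q2→{q5}, q3→∅, q4→∅, q5→{q5}; union {q0, q3, q4, q5}; ε-closure = {q0, q1, q2, q3, q4, q5}.
Read 'x': q0→{q1, q2, q5}, q1→{q2}, q2→∅, q3→∅, q4→{q1, q4}, q5→{q0, q2}; now {q0, q1, q2, q4, q5}.
Read 'z': q0→{q0, q4, q5}, q1→{q3}, q2→{q5}, q4→∅, q5→{q5}; union {q0, q3, q4, q5}; ε-closure = {q0, q1, q2, q3, q4, q5}.
Read 'x': q0→{q1, q2, q5}, q1→{q2}, q2→∅, q3→∅, q4→{q1, q4}, q5→{q0, q2}; now {q0, q1, q2, q4, q5}.
Read 'z': q0→{q0, q4, q5}, q1→{q3}, q2→{q5}, q4→∅, q5→{q5}; union {q0, q3, q4, q5}; ε-closure = {q0, q1, q2, q3, q4, q5}.
That set has 6 states.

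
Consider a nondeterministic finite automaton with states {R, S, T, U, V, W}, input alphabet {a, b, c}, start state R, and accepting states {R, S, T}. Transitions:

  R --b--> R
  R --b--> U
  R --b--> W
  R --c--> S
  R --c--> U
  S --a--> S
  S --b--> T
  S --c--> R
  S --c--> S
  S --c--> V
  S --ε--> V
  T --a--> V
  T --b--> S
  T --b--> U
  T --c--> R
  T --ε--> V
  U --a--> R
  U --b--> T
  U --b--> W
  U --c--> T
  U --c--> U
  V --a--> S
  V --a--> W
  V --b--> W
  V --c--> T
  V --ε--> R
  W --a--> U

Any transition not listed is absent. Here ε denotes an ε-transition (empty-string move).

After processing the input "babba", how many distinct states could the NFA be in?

Start in {R}.
Read 'b': R→{R, U, W}; now {R, U, W}.
Read 'a': R→∅, U→{R}, W→{U}; now {R, U}.
Read 'b': R→{R, U, W}, U→{T, W}; union {R, T, U, W}; ε-closure = {R, T, U, V, W}.
Read 'b': R→{R, U, W}, T→{S, U}, U→{T, W}, V→{W}, W→∅; union {R, S, T, U, W}; ε-closure = {R, S, T, U, V, W}.
Read 'a': R→∅, S→{S}, T→{V}, U→{R}, V→{S, W}, W→{U}; now {R, S, U, V, W}.
That set has 5 states.

5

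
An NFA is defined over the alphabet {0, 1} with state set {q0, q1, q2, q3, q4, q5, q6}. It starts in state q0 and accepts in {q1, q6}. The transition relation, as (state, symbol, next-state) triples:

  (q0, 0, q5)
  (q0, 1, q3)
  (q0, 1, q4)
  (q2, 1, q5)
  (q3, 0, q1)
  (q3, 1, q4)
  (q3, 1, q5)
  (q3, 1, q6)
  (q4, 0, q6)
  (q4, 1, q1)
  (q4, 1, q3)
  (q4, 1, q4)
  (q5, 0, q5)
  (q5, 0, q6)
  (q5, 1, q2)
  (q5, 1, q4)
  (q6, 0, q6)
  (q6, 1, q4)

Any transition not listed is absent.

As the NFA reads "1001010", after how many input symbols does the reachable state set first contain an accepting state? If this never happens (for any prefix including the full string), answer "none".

2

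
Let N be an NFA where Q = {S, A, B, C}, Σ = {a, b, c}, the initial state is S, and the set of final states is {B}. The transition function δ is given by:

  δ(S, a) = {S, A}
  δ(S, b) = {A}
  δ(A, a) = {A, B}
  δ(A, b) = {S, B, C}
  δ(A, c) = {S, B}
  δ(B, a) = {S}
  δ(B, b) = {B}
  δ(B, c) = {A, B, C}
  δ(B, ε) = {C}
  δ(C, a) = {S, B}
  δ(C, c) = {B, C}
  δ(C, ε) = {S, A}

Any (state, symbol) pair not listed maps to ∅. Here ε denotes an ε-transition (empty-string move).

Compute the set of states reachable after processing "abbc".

{S, A, B, C}

Start in {S}.
Read 'a': {S} → {S, A}.
Read 'b': {S, A} → {S, A, B, C}.
Read 'b': {S, A, B, C} → {S, A, B, C}.
Read 'c': {S, A, B, C} → {S, A, B, C}.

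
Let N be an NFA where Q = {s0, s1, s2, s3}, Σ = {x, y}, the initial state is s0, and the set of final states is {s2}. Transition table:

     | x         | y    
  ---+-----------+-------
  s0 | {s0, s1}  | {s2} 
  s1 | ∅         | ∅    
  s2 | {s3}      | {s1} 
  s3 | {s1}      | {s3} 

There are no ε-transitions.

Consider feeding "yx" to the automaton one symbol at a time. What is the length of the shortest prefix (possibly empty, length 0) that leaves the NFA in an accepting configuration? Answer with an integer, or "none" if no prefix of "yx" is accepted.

Start in {s0}.
Read 'y': s0→{s2}; now {s2}.
None of the earlier sets intersect F, but {s2} does.

1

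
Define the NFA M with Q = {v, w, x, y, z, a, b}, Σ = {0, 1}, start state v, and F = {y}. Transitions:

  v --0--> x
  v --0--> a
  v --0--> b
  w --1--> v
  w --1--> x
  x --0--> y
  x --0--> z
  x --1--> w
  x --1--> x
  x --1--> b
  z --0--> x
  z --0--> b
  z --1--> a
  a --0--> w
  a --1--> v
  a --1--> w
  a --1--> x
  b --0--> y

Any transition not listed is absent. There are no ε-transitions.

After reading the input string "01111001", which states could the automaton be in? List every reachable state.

Start in {v}.
Read '0': {v} → {x, a, b}.
Read '1': {x, a, b} → {v, w, x, b}.
Read '1': {v, w, x, b} → {v, w, x, b}.
Read '1': {v, w, x, b} → {v, w, x, b}.
Read '1': {v, w, x, b} → {v, w, x, b}.
Read '0': {v, w, x, b} → {x, y, z, a, b}.
Read '0': {x, y, z, a, b} → {w, x, y, z, b}.
Read '1': {w, x, y, z, b} → {v, w, x, a, b}.

{v, w, x, a, b}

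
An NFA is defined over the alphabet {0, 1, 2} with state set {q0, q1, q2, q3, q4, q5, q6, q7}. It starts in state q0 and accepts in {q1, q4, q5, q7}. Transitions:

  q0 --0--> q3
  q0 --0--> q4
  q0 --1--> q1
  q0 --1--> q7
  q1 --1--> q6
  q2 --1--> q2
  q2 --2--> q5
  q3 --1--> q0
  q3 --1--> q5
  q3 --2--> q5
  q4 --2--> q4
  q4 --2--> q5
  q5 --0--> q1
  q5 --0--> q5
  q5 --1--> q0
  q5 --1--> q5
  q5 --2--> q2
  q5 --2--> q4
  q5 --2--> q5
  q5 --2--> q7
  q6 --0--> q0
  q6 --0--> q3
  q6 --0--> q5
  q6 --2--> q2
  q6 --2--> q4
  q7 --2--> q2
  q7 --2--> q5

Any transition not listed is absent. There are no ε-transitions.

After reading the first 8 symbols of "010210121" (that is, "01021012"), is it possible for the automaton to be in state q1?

No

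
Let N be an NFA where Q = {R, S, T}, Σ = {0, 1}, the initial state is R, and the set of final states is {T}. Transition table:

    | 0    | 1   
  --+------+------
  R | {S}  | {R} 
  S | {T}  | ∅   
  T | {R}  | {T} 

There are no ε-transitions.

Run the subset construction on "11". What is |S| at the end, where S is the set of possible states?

Start in {R}.
Read '1': {R} → {R}.
Read '1': {R} → {R}.
That set has 1 state.

1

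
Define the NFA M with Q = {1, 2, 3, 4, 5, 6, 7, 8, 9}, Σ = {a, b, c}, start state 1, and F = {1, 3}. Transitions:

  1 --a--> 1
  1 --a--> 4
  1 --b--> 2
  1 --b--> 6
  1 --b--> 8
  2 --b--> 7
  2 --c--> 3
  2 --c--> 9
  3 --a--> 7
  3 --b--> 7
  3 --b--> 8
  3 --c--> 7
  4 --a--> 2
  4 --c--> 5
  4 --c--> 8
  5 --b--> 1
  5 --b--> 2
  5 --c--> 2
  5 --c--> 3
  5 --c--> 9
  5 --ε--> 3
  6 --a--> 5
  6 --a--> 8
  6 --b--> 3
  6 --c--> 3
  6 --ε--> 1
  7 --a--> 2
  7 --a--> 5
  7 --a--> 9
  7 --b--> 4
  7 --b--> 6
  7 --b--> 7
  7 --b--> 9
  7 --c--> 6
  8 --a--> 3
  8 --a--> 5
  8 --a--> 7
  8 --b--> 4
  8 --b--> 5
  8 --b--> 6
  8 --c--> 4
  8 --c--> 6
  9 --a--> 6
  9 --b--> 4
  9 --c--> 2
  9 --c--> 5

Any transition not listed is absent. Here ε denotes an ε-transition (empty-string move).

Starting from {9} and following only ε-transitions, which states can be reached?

{9}

Begin with {9}.
No ε-moves leave this set, so the closure equals the set itself.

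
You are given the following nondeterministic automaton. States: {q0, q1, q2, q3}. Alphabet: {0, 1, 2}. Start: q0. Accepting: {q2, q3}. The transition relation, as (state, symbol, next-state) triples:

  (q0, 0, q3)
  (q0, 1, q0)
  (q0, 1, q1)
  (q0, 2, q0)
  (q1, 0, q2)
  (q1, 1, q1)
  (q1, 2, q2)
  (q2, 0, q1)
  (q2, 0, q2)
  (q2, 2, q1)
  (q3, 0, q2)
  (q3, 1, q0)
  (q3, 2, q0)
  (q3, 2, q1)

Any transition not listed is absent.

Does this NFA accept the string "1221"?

Start in {q0}.
Read '1': {q0} → {q0, q1}.
Read '2': {q0, q1} → {q0, q2}.
Read '2': {q0, q2} → {q0, q1}.
Read '1': {q0, q1} → {q0, q1}.
The final set {q0, q1} contains no accepting state.

No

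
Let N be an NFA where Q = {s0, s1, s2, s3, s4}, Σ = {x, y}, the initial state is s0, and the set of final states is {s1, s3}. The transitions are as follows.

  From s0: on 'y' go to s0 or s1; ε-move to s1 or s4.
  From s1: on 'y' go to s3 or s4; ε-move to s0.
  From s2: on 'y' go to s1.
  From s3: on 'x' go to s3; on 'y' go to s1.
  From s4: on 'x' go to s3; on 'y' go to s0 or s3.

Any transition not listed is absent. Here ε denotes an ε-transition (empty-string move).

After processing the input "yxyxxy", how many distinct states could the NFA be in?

3

Start: ε-closure({s0}) = {s0, s1, s4}.
Read 'y': s0→{s0, s1}, s1→{s3, s4}, s4→{s0, s3}; now {s0, s1, s3, s4}.
Read 'x': s0→∅, s1→∅, s3→{s3}, s4→{s3}; now {s3}.
Read 'y': s3→{s1}; union {s1}; ε-closure = {s0, s1, s4}.
Read 'x': s0→∅, s1→∅, s4→{s3}; now {s3}.
Read 'x': s3→{s3}; now {s3}.
Read 'y': s3→{s1}; union {s1}; ε-closure = {s0, s1, s4}.
That set has 3 states.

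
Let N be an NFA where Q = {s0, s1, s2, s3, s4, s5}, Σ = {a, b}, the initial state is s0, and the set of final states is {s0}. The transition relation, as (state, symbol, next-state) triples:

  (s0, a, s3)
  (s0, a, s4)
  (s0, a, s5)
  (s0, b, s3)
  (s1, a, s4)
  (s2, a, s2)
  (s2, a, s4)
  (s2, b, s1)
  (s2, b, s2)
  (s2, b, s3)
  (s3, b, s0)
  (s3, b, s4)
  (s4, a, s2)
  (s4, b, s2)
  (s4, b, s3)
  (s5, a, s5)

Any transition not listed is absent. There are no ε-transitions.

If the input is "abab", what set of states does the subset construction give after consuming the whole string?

Start in {s0}.
Read 'a': s0→{s3, s4, s5}; now {s3, s4, s5}.
Read 'b': s3→{s0, s4}, s4→{s2, s3}, s5→∅; now {s0, s2, s3, s4}.
Read 'a': s0→{s3, s4, s5}, s2→{s2, s4}, s3→∅, s4→{s2}; now {s2, s3, s4, s5}.
Read 'b': s2→{s1, s2, s3}, s3→{s0, s4}, s4→{s2, s3}, s5→∅; now {s0, s1, s2, s3, s4}.

{s0, s1, s2, s3, s4}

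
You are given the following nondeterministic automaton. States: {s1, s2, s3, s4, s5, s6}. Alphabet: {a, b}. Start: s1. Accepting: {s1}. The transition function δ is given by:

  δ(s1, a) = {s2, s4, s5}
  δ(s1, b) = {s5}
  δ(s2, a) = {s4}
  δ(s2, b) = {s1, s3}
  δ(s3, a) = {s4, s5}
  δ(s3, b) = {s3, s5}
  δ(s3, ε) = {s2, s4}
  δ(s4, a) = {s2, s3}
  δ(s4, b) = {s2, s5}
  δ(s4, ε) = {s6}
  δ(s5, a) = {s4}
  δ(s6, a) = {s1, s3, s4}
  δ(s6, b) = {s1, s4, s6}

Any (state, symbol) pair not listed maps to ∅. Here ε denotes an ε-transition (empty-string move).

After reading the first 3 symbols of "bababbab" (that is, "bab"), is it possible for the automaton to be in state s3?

Start in {s1}.
Read 'b': s1→{s5}; now {s5}.
Read 'a': s5→{s4}; union {s4}; ε-closure = {s4, s6}.
Read 'b': s4→{s2, s5}, s6→{s1, s4, s6}; now {s1, s2, s4, s5, s6}.
State s3 is not in {s1, s2, s4, s5, s6}.

No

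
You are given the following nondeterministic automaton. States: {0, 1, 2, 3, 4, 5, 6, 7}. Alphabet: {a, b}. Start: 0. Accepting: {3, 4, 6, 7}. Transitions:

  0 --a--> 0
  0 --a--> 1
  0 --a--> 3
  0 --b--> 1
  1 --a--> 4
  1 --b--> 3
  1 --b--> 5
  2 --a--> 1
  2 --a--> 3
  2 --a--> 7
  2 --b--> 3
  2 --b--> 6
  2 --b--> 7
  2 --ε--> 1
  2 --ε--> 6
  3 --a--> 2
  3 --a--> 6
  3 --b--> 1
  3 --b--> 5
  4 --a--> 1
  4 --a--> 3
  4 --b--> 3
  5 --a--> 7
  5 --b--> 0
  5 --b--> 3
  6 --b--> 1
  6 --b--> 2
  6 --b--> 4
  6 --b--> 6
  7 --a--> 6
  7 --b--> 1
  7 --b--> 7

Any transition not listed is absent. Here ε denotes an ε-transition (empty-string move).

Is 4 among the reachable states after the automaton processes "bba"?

No

Start in {0}.
Read 'b': 0→{1}; now {1}.
Read 'b': 1→{3, 5}; now {3, 5}.
Read 'a': 3→{2, 6}, 5→{7}; union {2, 6, 7}; ε-closure = {1, 2, 6, 7}.
State 4 is not in {1, 2, 6, 7}.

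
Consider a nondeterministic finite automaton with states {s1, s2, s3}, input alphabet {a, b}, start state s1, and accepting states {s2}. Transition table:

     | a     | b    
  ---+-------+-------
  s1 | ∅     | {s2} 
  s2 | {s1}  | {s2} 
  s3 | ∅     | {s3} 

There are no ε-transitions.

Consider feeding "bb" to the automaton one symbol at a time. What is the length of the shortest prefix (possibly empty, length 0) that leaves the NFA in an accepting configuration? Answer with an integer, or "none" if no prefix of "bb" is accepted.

Start in {s1}.
Read 'b': s1→{s2}; now {s2}.
None of the earlier sets intersect F, but {s2} does.

1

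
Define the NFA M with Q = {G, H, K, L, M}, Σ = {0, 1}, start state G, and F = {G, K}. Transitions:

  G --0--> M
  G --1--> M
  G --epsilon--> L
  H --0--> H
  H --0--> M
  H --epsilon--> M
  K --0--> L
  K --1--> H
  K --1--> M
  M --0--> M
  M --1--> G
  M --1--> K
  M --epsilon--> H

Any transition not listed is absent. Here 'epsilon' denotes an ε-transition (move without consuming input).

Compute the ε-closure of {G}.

{G, L}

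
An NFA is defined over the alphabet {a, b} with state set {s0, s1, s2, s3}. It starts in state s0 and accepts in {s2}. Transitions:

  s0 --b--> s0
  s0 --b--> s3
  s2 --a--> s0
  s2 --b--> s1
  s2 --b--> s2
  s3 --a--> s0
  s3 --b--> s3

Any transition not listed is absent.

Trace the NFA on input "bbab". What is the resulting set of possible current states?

Start in {s0}.
Read 'b': s0→{s0, s3}; now {s0, s3}.
Read 'b': s0→{s0, s3}, s3→{s3}; now {s0, s3}.
Read 'a': s0→∅, s3→{s0}; now {s0}.
Read 'b': s0→{s0, s3}; now {s0, s3}.

{s0, s3}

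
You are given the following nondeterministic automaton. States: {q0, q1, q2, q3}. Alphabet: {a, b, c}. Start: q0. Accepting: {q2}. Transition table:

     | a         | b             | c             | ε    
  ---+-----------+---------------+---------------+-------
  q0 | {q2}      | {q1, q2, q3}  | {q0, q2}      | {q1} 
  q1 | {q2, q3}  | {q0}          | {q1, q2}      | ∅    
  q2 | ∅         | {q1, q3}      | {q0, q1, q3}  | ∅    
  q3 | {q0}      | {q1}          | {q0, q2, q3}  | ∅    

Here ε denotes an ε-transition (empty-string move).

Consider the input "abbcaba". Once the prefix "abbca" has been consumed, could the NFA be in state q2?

Start: ε-closure({q0}) = {q0, q1}.
Read 'a': {q0, q1} → {q2, q3}.
Read 'b': {q2, q3} → {q1, q3}.
Read 'b': {q1, q3} → {q0, q1}.
Read 'c': {q0, q1} → {q0, q1, q2}.
Read 'a': {q0, q1, q2} → {q2, q3}.
State q2 is in {q2, q3}.

Yes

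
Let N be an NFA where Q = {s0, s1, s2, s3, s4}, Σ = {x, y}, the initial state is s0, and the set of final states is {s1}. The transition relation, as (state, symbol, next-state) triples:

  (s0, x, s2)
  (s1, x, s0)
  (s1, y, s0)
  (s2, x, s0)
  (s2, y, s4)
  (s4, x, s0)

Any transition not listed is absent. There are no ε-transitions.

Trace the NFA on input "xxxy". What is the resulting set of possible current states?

Start in {s0}.
Read 'x': s0→{s2}; now {s2}.
Read 'x': s2→{s0}; now {s0}.
Read 'x': s0→{s2}; now {s2}.
Read 'y': s2→{s4}; now {s4}.

{s4}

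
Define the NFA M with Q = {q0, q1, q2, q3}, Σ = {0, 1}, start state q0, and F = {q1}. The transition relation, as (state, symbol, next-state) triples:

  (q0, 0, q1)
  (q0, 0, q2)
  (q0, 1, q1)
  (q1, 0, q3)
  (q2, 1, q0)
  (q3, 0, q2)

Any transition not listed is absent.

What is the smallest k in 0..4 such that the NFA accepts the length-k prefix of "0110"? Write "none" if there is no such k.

1

Start in {q0}.
Read '0': q0→{q1, q2}; now {q1, q2}.
None of the earlier sets intersect F, but {q1, q2} does.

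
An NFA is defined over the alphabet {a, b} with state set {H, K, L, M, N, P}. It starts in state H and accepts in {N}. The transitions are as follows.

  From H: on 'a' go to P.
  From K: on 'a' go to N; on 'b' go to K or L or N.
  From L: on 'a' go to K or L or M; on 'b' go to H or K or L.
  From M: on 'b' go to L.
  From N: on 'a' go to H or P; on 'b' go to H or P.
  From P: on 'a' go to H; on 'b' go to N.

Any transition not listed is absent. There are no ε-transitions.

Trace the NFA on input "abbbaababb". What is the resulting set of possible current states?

{H, P}

Start in {H}.
Read 'a': H→{P}; now {P}.
Read 'b': P→{N}; now {N}.
Read 'b': N→{H, P}; now {H, P}.
Read 'b': H→∅, P→{N}; now {N}.
Read 'a': N→{H, P}; now {H, P}.
Read 'a': H→{P}, P→{H}; now {H, P}.
Read 'b': H→∅, P→{N}; now {N}.
Read 'a': N→{H, P}; now {H, P}.
Read 'b': H→∅, P→{N}; now {N}.
Read 'b': N→{H, P}; now {H, P}.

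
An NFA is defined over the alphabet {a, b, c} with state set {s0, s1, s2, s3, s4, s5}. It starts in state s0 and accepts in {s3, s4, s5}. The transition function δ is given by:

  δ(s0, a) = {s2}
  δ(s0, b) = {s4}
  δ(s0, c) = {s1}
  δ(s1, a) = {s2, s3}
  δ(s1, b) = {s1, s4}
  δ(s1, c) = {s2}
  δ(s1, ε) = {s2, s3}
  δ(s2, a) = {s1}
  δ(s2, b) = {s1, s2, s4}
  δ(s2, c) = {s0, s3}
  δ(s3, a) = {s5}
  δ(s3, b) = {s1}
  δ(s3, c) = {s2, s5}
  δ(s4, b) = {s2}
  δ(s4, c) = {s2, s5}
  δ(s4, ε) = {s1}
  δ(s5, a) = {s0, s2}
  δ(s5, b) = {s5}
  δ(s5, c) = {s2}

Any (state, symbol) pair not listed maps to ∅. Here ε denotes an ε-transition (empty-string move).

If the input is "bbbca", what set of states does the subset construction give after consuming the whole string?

{s0, s1, s2, s3, s5}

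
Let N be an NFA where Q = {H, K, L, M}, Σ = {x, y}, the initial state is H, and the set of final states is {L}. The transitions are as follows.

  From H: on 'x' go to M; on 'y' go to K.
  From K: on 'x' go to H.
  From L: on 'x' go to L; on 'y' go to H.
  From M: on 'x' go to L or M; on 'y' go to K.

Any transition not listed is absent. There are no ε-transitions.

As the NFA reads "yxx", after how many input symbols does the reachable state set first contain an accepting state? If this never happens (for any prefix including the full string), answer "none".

none

Start in {H}.
Read 'y': {H} → {K}.
Read 'x': {K} → {H}.
Read 'x': {H} → {M}.
No reachable set along the way intersects F.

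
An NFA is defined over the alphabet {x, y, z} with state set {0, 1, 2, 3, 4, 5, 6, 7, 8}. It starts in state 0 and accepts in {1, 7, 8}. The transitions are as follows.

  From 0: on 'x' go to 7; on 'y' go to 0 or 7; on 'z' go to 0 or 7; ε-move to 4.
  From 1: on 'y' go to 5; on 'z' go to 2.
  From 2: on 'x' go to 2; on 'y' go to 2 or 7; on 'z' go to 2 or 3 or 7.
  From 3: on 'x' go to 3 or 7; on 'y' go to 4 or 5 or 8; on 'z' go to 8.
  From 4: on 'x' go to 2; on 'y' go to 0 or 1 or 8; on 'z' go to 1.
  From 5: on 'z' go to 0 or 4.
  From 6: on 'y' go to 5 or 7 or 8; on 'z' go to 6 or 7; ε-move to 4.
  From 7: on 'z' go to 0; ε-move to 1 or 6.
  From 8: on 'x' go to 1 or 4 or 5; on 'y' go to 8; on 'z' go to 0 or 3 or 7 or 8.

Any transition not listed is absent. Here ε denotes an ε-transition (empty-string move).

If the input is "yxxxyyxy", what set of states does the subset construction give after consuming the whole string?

{0, 1, 2, 4, 5, 6, 7, 8}

Start: ε-closure({0}) = {0, 4}.
Read 'y': {0, 4} → {0, 1, 4, 6, 7, 8}.
Read 'x': {0, 1, 4, 6, 7, 8} → {1, 2, 4, 5, 6, 7}.
Read 'x': {1, 2, 4, 5, 6, 7} → {2}.
Read 'x': {2} → {2}.
Read 'y': {2} → {1, 2, 4, 6, 7}.
Read 'y': {1, 2, 4, 6, 7} → {0, 1, 2, 4, 5, 6, 7, 8}.
Read 'x': {0, 1, 2, 4, 5, 6, 7, 8} → {1, 2, 4, 5, 6, 7}.
Read 'y': {1, 2, 4, 5, 6, 7} → {0, 1, 2, 4, 5, 6, 7, 8}.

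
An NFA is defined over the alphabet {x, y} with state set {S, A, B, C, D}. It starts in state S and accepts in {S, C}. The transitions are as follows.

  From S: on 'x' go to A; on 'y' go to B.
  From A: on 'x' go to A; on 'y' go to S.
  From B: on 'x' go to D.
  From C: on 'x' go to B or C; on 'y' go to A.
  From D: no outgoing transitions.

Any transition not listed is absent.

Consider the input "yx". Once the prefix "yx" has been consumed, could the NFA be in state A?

No

Start in {S}.
Read 'y': S→{B}; now {B}.
Read 'x': B→{D}; now {D}.
State A is not in {D}.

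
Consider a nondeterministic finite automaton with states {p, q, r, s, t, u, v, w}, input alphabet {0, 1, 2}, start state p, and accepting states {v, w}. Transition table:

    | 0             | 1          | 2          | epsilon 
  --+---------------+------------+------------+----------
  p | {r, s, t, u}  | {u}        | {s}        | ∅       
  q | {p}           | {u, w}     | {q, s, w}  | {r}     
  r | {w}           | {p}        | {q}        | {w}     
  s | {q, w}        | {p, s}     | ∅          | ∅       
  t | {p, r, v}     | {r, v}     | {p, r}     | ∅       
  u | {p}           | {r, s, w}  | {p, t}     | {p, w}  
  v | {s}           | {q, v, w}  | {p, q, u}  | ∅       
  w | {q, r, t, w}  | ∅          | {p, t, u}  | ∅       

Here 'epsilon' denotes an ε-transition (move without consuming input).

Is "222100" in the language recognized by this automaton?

Start in {p}.
Read '2': p→{s}; now {s}.
Read '2': s→∅; now ∅.
The set is empty and remains empty for the remaining 4 symbols.
The final set ∅ contains no accepting state.

No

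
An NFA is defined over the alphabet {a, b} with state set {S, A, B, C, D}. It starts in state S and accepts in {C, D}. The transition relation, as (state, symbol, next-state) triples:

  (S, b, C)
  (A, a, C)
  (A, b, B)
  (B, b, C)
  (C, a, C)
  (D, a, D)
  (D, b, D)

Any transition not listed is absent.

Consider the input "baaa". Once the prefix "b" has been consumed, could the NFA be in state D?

Start in {S}.
Read 'b': S→{C}; now {C}.
State D is not in {C}.

No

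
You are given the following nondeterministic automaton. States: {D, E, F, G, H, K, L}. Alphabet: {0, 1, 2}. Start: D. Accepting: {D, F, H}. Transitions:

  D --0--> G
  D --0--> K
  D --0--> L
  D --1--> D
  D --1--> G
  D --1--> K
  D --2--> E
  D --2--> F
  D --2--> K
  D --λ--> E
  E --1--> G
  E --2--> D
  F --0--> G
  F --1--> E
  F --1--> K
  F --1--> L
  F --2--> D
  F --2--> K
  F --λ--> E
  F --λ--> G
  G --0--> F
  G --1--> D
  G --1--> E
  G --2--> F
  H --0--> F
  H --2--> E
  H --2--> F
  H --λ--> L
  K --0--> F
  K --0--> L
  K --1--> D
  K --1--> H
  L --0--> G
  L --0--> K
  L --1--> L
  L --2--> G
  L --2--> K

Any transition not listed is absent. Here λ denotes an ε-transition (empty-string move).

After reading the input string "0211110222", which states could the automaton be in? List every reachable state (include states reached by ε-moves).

{D, E, F, G, K}

Start: ε-closure({D}) = {D, E}.
Read '0': D→{G, K, L}, E→∅; now {G, K, L}.
Read '2': G→{F}, K→∅, L→{G, K}; union {F, G, K}; ε-closure = {E, F, G, K}.
Read '1': E→{G}, F→{E, K, L}, G→{D, E}, K→{D, H}; now {D, E, G, H, K, L}.
Read '1': D→{D, G, K}, E→{G}, G→{D, E}, H→∅, K→{D, H}, L→{L}; now {D, E, G, H, K, L}.
Read '1': D→{D, G, K}, E→{G}, G→{D, E}, H→∅, K→{D, H}, L→{L}; now {D, E, G, H, K, L}.
Read '1': D→{D, G, K}, E→{G}, G→{D, E}, H→∅, K→{D, H}, L→{L}; now {D, E, G, H, K, L}.
Read '0': D→{G, K, L}, E→∅, G→{F}, H→{F}, K→{F, L}, L→{G, K}; union {F, G, K, L}; ε-closure = {E, F, G, K, L}.
Read '2': E→{D}, F→{D, K}, G→{F}, K→∅, L→{G, K}; union {D, F, G, K}; ε-closure = {D, E, F, G, K}.
Read '2': D→{E, F, K}, E→{D}, F→{D, K}, G→{F}, K→∅; union {D, E, F, K}; ε-closure = {D, E, F, G, K}.
Read '2': D→{E, F, K}, E→{D}, F→{D, K}, G→{F}, K→∅; union {D, E, F, K}; ε-closure = {D, E, F, G, K}.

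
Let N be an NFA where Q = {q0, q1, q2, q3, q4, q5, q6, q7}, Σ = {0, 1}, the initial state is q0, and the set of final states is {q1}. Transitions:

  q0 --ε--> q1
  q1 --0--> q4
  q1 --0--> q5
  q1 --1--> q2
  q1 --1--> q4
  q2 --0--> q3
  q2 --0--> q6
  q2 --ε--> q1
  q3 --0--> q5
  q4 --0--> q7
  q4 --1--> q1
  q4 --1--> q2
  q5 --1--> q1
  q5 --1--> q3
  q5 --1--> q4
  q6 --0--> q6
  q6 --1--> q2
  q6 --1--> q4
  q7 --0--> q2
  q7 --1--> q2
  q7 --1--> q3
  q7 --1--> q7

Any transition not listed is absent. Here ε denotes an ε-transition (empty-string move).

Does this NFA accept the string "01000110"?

No

Start: ε-closure({q0}) = {q0, q1}.
Read '0': {q0, q1} → {q4, q5}.
Read '1': {q4, q5} → {q1, q2, q3, q4}.
Read '0': {q1, q2, q3, q4} → {q3, q4, q5, q6, q7}.
Read '0': {q3, q4, q5, q6, q7} → {q1, q2, q5, q6, q7}.
Read '0': {q1, q2, q5, q6, q7} → {q1, q2, q3, q4, q5, q6}.
Read '1': {q1, q2, q3, q4, q5, q6} → {q1, q2, q3, q4}.
Read '1': {q1, q2, q3, q4} → {q1, q2, q4}.
Read '0': {q1, q2, q4} → {q3, q4, q5, q6, q7}.
The final set {q3, q4, q5, q6, q7} contains no accepting state.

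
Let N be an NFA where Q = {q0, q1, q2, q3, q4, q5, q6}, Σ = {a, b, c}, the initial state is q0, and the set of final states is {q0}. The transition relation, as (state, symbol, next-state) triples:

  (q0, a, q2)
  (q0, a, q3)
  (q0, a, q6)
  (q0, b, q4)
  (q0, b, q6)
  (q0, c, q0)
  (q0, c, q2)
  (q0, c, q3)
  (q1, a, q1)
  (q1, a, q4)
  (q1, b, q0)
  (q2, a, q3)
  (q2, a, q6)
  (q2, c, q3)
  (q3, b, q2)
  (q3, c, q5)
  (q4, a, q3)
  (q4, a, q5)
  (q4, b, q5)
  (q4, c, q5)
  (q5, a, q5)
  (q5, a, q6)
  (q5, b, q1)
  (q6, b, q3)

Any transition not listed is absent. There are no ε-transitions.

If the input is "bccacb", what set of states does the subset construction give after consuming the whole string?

∅

Start in {q0}.
Read 'b': q0→{q4, q6}; now {q4, q6}.
Read 'c': q4→{q5}, q6→∅; now {q5}.
Read 'c': q5→∅; now ∅.
The set is empty and remains empty for the remaining 3 symbols.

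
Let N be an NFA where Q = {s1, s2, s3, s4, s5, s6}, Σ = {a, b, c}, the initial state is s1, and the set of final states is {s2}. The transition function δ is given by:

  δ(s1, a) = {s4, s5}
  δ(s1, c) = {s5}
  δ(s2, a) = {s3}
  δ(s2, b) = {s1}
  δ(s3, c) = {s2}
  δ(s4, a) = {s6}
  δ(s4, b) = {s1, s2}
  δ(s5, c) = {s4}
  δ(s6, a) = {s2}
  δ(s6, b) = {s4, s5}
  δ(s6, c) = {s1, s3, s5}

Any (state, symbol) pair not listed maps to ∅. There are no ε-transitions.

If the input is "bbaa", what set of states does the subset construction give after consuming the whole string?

∅

Start in {s1}.
Read 'b': s1→∅; now ∅.
The set is empty and remains empty for the remaining 3 symbols.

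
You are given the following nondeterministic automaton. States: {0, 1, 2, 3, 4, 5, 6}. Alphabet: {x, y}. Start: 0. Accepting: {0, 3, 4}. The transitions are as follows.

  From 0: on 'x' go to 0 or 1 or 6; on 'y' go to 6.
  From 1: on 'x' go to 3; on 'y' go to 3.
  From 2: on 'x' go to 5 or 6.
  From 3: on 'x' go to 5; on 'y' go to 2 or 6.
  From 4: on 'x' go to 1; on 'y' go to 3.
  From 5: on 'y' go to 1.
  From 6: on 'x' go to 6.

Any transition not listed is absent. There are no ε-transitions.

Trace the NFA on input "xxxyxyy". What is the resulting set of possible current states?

Start in {0}.
Read 'x': {0} → {0, 1, 6}.
Read 'x': {0, 1, 6} → {0, 1, 3, 6}.
Read 'x': {0, 1, 3, 6} → {0, 1, 3, 5, 6}.
Read 'y': {0, 1, 3, 5, 6} → {1, 2, 3, 6}.
Read 'x': {1, 2, 3, 6} → {3, 5, 6}.
Read 'y': {3, 5, 6} → {1, 2, 6}.
Read 'y': {1, 2, 6} → {3}.

{3}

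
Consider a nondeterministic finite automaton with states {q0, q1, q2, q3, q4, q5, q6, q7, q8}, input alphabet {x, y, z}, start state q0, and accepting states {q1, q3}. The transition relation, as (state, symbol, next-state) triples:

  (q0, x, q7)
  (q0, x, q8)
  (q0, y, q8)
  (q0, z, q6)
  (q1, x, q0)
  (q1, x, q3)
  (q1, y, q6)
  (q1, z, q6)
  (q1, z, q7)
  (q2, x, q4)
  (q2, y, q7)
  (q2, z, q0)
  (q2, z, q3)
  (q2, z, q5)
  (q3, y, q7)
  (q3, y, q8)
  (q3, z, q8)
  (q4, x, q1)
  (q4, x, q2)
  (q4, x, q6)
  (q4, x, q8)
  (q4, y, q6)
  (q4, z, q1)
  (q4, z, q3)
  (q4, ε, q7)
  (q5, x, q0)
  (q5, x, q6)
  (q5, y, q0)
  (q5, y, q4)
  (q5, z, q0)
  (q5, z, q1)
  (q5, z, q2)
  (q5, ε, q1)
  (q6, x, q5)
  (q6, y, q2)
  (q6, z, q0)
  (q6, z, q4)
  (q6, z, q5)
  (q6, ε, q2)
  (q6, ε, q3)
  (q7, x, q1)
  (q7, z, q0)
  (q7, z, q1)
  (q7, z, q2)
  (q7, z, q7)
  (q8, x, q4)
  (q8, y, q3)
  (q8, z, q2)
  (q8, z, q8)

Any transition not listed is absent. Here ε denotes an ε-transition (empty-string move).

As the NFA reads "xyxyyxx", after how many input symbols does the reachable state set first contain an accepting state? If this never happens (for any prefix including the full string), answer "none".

2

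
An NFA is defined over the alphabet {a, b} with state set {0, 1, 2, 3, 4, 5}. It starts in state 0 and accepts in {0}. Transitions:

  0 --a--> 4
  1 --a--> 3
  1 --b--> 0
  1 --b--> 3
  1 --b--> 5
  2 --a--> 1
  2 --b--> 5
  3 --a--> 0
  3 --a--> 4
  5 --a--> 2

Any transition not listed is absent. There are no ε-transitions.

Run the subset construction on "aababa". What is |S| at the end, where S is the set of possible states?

0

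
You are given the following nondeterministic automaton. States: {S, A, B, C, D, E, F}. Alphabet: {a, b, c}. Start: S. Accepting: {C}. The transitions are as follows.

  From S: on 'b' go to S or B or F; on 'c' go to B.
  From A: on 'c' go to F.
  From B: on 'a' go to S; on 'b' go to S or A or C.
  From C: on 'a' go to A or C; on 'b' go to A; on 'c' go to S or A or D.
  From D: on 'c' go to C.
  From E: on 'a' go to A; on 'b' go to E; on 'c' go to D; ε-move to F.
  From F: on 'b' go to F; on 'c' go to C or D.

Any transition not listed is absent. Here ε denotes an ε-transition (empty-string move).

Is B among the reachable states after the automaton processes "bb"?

Yes

Start in {S}.
Read 'b': {S} → {S, B, F}.
Read 'b': {S, B, F} → {S, A, B, C, F}.
State B is in {S, A, B, C, F}.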